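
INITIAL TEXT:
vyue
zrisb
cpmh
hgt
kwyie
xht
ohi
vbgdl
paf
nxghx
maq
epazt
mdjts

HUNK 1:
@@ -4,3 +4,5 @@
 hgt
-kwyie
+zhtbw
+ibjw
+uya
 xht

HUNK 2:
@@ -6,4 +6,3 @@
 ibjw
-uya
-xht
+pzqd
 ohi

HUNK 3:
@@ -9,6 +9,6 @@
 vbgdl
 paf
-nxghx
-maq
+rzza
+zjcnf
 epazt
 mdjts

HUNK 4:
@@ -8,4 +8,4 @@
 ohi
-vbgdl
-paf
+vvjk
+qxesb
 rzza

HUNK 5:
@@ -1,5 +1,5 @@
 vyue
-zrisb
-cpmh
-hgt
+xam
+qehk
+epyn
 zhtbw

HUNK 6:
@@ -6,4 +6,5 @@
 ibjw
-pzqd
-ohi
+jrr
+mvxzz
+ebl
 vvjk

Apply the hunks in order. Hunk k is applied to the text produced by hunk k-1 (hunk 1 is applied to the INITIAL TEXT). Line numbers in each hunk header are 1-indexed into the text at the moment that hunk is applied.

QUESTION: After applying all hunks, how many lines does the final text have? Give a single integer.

Answer: 15

Derivation:
Hunk 1: at line 4 remove [kwyie] add [zhtbw,ibjw,uya] -> 15 lines: vyue zrisb cpmh hgt zhtbw ibjw uya xht ohi vbgdl paf nxghx maq epazt mdjts
Hunk 2: at line 6 remove [uya,xht] add [pzqd] -> 14 lines: vyue zrisb cpmh hgt zhtbw ibjw pzqd ohi vbgdl paf nxghx maq epazt mdjts
Hunk 3: at line 9 remove [nxghx,maq] add [rzza,zjcnf] -> 14 lines: vyue zrisb cpmh hgt zhtbw ibjw pzqd ohi vbgdl paf rzza zjcnf epazt mdjts
Hunk 4: at line 8 remove [vbgdl,paf] add [vvjk,qxesb] -> 14 lines: vyue zrisb cpmh hgt zhtbw ibjw pzqd ohi vvjk qxesb rzza zjcnf epazt mdjts
Hunk 5: at line 1 remove [zrisb,cpmh,hgt] add [xam,qehk,epyn] -> 14 lines: vyue xam qehk epyn zhtbw ibjw pzqd ohi vvjk qxesb rzza zjcnf epazt mdjts
Hunk 6: at line 6 remove [pzqd,ohi] add [jrr,mvxzz,ebl] -> 15 lines: vyue xam qehk epyn zhtbw ibjw jrr mvxzz ebl vvjk qxesb rzza zjcnf epazt mdjts
Final line count: 15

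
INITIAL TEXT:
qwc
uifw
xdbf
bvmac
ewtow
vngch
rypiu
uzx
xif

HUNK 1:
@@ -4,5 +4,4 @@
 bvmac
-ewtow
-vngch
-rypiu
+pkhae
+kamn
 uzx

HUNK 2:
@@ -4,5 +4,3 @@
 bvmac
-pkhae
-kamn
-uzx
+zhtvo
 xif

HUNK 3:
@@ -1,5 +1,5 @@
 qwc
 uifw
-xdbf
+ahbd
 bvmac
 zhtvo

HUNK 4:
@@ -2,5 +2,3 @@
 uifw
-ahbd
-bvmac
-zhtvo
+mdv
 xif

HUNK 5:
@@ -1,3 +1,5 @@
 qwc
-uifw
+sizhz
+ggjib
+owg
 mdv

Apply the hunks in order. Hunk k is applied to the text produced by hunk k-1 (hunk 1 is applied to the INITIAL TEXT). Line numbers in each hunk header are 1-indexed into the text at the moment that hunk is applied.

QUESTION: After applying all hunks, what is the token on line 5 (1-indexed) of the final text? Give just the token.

Hunk 1: at line 4 remove [ewtow,vngch,rypiu] add [pkhae,kamn] -> 8 lines: qwc uifw xdbf bvmac pkhae kamn uzx xif
Hunk 2: at line 4 remove [pkhae,kamn,uzx] add [zhtvo] -> 6 lines: qwc uifw xdbf bvmac zhtvo xif
Hunk 3: at line 1 remove [xdbf] add [ahbd] -> 6 lines: qwc uifw ahbd bvmac zhtvo xif
Hunk 4: at line 2 remove [ahbd,bvmac,zhtvo] add [mdv] -> 4 lines: qwc uifw mdv xif
Hunk 5: at line 1 remove [uifw] add [sizhz,ggjib,owg] -> 6 lines: qwc sizhz ggjib owg mdv xif
Final line 5: mdv

Answer: mdv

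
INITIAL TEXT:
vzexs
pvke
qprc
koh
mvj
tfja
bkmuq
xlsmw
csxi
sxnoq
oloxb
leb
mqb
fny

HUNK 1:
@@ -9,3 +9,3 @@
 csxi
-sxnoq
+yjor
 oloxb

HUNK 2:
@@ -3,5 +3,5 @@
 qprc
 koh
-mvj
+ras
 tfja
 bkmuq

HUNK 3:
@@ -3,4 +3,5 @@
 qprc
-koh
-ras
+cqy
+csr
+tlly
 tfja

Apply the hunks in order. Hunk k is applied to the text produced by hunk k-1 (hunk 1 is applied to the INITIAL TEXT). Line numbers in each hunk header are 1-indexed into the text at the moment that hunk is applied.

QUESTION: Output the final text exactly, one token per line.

Answer: vzexs
pvke
qprc
cqy
csr
tlly
tfja
bkmuq
xlsmw
csxi
yjor
oloxb
leb
mqb
fny

Derivation:
Hunk 1: at line 9 remove [sxnoq] add [yjor] -> 14 lines: vzexs pvke qprc koh mvj tfja bkmuq xlsmw csxi yjor oloxb leb mqb fny
Hunk 2: at line 3 remove [mvj] add [ras] -> 14 lines: vzexs pvke qprc koh ras tfja bkmuq xlsmw csxi yjor oloxb leb mqb fny
Hunk 3: at line 3 remove [koh,ras] add [cqy,csr,tlly] -> 15 lines: vzexs pvke qprc cqy csr tlly tfja bkmuq xlsmw csxi yjor oloxb leb mqb fny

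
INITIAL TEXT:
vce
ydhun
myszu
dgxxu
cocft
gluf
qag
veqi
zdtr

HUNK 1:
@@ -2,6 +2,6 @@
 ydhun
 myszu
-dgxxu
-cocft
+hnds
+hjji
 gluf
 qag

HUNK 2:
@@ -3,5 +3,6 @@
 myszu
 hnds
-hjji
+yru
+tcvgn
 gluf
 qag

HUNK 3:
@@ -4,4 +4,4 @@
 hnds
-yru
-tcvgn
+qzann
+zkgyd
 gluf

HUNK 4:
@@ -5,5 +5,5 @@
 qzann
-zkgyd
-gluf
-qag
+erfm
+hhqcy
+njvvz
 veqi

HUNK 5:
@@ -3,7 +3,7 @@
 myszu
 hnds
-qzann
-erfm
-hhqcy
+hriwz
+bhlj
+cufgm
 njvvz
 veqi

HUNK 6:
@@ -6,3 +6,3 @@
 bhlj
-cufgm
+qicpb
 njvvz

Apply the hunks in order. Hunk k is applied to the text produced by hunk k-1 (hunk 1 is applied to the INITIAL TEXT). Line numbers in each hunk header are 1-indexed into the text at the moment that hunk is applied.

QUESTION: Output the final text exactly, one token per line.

Hunk 1: at line 2 remove [dgxxu,cocft] add [hnds,hjji] -> 9 lines: vce ydhun myszu hnds hjji gluf qag veqi zdtr
Hunk 2: at line 3 remove [hjji] add [yru,tcvgn] -> 10 lines: vce ydhun myszu hnds yru tcvgn gluf qag veqi zdtr
Hunk 3: at line 4 remove [yru,tcvgn] add [qzann,zkgyd] -> 10 lines: vce ydhun myszu hnds qzann zkgyd gluf qag veqi zdtr
Hunk 4: at line 5 remove [zkgyd,gluf,qag] add [erfm,hhqcy,njvvz] -> 10 lines: vce ydhun myszu hnds qzann erfm hhqcy njvvz veqi zdtr
Hunk 5: at line 3 remove [qzann,erfm,hhqcy] add [hriwz,bhlj,cufgm] -> 10 lines: vce ydhun myszu hnds hriwz bhlj cufgm njvvz veqi zdtr
Hunk 6: at line 6 remove [cufgm] add [qicpb] -> 10 lines: vce ydhun myszu hnds hriwz bhlj qicpb njvvz veqi zdtr

Answer: vce
ydhun
myszu
hnds
hriwz
bhlj
qicpb
njvvz
veqi
zdtr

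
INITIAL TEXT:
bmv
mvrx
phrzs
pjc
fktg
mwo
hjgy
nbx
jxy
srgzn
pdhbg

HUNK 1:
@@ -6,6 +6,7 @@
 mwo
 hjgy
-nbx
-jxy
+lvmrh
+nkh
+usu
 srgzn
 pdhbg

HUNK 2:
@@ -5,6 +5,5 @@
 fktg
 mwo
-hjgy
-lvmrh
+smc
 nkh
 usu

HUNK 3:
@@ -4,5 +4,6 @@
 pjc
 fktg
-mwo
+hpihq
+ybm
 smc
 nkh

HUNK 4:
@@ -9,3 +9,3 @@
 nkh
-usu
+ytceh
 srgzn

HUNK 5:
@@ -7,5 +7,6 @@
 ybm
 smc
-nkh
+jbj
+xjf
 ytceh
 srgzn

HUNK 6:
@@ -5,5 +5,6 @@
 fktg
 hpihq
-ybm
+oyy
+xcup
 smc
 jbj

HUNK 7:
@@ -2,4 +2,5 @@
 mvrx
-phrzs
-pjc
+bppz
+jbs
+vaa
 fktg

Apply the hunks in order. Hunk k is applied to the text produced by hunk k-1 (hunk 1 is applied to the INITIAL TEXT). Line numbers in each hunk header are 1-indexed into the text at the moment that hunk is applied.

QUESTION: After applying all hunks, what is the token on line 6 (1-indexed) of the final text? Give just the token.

Answer: fktg

Derivation:
Hunk 1: at line 6 remove [nbx,jxy] add [lvmrh,nkh,usu] -> 12 lines: bmv mvrx phrzs pjc fktg mwo hjgy lvmrh nkh usu srgzn pdhbg
Hunk 2: at line 5 remove [hjgy,lvmrh] add [smc] -> 11 lines: bmv mvrx phrzs pjc fktg mwo smc nkh usu srgzn pdhbg
Hunk 3: at line 4 remove [mwo] add [hpihq,ybm] -> 12 lines: bmv mvrx phrzs pjc fktg hpihq ybm smc nkh usu srgzn pdhbg
Hunk 4: at line 9 remove [usu] add [ytceh] -> 12 lines: bmv mvrx phrzs pjc fktg hpihq ybm smc nkh ytceh srgzn pdhbg
Hunk 5: at line 7 remove [nkh] add [jbj,xjf] -> 13 lines: bmv mvrx phrzs pjc fktg hpihq ybm smc jbj xjf ytceh srgzn pdhbg
Hunk 6: at line 5 remove [ybm] add [oyy,xcup] -> 14 lines: bmv mvrx phrzs pjc fktg hpihq oyy xcup smc jbj xjf ytceh srgzn pdhbg
Hunk 7: at line 2 remove [phrzs,pjc] add [bppz,jbs,vaa] -> 15 lines: bmv mvrx bppz jbs vaa fktg hpihq oyy xcup smc jbj xjf ytceh srgzn pdhbg
Final line 6: fktg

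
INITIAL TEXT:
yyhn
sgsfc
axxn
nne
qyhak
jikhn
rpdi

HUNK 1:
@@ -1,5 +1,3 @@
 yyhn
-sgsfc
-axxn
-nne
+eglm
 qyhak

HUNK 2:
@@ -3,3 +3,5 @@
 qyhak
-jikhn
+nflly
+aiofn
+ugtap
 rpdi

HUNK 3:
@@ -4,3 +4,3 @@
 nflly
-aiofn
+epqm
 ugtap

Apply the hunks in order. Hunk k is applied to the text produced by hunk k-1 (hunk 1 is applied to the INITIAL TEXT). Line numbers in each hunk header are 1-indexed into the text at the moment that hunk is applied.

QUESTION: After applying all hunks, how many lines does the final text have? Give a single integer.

Answer: 7

Derivation:
Hunk 1: at line 1 remove [sgsfc,axxn,nne] add [eglm] -> 5 lines: yyhn eglm qyhak jikhn rpdi
Hunk 2: at line 3 remove [jikhn] add [nflly,aiofn,ugtap] -> 7 lines: yyhn eglm qyhak nflly aiofn ugtap rpdi
Hunk 3: at line 4 remove [aiofn] add [epqm] -> 7 lines: yyhn eglm qyhak nflly epqm ugtap rpdi
Final line count: 7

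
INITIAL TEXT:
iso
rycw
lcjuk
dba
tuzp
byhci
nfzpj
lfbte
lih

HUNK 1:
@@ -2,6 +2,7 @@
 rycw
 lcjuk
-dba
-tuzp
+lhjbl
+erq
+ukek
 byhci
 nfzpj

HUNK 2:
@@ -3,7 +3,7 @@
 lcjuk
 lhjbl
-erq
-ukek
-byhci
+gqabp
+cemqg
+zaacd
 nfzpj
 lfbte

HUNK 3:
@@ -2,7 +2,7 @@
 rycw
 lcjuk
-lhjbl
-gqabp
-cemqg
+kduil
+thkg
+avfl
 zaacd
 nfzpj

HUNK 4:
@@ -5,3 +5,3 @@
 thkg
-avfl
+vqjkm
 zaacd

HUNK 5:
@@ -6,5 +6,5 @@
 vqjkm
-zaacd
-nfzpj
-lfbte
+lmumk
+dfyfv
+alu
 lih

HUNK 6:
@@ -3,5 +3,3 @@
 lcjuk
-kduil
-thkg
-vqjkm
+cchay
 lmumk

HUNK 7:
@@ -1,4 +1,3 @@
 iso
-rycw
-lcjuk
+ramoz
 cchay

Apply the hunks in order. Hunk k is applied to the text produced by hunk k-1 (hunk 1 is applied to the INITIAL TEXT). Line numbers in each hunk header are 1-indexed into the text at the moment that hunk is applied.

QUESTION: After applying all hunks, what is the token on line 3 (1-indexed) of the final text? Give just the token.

Hunk 1: at line 2 remove [dba,tuzp] add [lhjbl,erq,ukek] -> 10 lines: iso rycw lcjuk lhjbl erq ukek byhci nfzpj lfbte lih
Hunk 2: at line 3 remove [erq,ukek,byhci] add [gqabp,cemqg,zaacd] -> 10 lines: iso rycw lcjuk lhjbl gqabp cemqg zaacd nfzpj lfbte lih
Hunk 3: at line 2 remove [lhjbl,gqabp,cemqg] add [kduil,thkg,avfl] -> 10 lines: iso rycw lcjuk kduil thkg avfl zaacd nfzpj lfbte lih
Hunk 4: at line 5 remove [avfl] add [vqjkm] -> 10 lines: iso rycw lcjuk kduil thkg vqjkm zaacd nfzpj lfbte lih
Hunk 5: at line 6 remove [zaacd,nfzpj,lfbte] add [lmumk,dfyfv,alu] -> 10 lines: iso rycw lcjuk kduil thkg vqjkm lmumk dfyfv alu lih
Hunk 6: at line 3 remove [kduil,thkg,vqjkm] add [cchay] -> 8 lines: iso rycw lcjuk cchay lmumk dfyfv alu lih
Hunk 7: at line 1 remove [rycw,lcjuk] add [ramoz] -> 7 lines: iso ramoz cchay lmumk dfyfv alu lih
Final line 3: cchay

Answer: cchay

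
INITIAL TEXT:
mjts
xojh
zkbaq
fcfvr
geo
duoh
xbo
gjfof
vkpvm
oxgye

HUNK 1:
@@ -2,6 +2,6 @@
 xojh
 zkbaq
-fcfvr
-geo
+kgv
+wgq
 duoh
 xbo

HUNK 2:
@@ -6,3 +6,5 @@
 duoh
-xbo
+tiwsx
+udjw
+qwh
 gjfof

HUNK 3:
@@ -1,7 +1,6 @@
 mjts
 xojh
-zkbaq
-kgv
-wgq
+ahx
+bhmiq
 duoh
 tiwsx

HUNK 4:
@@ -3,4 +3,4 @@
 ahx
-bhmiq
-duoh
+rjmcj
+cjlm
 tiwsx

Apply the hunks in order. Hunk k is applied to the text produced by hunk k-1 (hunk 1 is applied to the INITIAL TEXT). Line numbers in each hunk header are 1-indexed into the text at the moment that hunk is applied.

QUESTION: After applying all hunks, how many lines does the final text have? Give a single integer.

Answer: 11

Derivation:
Hunk 1: at line 2 remove [fcfvr,geo] add [kgv,wgq] -> 10 lines: mjts xojh zkbaq kgv wgq duoh xbo gjfof vkpvm oxgye
Hunk 2: at line 6 remove [xbo] add [tiwsx,udjw,qwh] -> 12 lines: mjts xojh zkbaq kgv wgq duoh tiwsx udjw qwh gjfof vkpvm oxgye
Hunk 3: at line 1 remove [zkbaq,kgv,wgq] add [ahx,bhmiq] -> 11 lines: mjts xojh ahx bhmiq duoh tiwsx udjw qwh gjfof vkpvm oxgye
Hunk 4: at line 3 remove [bhmiq,duoh] add [rjmcj,cjlm] -> 11 lines: mjts xojh ahx rjmcj cjlm tiwsx udjw qwh gjfof vkpvm oxgye
Final line count: 11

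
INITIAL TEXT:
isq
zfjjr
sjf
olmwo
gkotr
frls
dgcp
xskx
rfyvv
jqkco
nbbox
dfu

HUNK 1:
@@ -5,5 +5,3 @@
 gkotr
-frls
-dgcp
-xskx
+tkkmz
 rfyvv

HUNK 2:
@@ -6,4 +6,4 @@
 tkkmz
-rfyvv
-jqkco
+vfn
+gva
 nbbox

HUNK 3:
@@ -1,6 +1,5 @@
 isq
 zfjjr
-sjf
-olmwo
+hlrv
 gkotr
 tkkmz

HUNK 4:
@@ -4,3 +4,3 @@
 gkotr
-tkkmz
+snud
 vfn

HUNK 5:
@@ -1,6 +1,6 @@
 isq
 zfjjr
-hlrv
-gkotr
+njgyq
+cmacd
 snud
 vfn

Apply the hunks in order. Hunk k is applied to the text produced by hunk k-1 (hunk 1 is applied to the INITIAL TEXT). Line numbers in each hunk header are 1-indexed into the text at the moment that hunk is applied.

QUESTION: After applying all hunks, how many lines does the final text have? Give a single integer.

Answer: 9

Derivation:
Hunk 1: at line 5 remove [frls,dgcp,xskx] add [tkkmz] -> 10 lines: isq zfjjr sjf olmwo gkotr tkkmz rfyvv jqkco nbbox dfu
Hunk 2: at line 6 remove [rfyvv,jqkco] add [vfn,gva] -> 10 lines: isq zfjjr sjf olmwo gkotr tkkmz vfn gva nbbox dfu
Hunk 3: at line 1 remove [sjf,olmwo] add [hlrv] -> 9 lines: isq zfjjr hlrv gkotr tkkmz vfn gva nbbox dfu
Hunk 4: at line 4 remove [tkkmz] add [snud] -> 9 lines: isq zfjjr hlrv gkotr snud vfn gva nbbox dfu
Hunk 5: at line 1 remove [hlrv,gkotr] add [njgyq,cmacd] -> 9 lines: isq zfjjr njgyq cmacd snud vfn gva nbbox dfu
Final line count: 9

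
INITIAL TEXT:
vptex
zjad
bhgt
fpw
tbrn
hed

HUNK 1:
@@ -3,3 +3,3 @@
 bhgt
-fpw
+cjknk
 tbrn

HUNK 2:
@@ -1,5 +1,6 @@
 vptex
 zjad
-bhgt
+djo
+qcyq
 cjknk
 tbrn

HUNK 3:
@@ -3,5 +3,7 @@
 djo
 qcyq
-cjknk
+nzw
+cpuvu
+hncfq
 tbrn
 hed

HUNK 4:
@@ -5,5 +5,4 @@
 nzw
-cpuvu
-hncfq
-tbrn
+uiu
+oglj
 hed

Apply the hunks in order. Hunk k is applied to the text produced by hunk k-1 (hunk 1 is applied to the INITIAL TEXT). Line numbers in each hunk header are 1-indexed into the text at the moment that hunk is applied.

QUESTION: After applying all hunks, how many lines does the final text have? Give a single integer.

Answer: 8

Derivation:
Hunk 1: at line 3 remove [fpw] add [cjknk] -> 6 lines: vptex zjad bhgt cjknk tbrn hed
Hunk 2: at line 1 remove [bhgt] add [djo,qcyq] -> 7 lines: vptex zjad djo qcyq cjknk tbrn hed
Hunk 3: at line 3 remove [cjknk] add [nzw,cpuvu,hncfq] -> 9 lines: vptex zjad djo qcyq nzw cpuvu hncfq tbrn hed
Hunk 4: at line 5 remove [cpuvu,hncfq,tbrn] add [uiu,oglj] -> 8 lines: vptex zjad djo qcyq nzw uiu oglj hed
Final line count: 8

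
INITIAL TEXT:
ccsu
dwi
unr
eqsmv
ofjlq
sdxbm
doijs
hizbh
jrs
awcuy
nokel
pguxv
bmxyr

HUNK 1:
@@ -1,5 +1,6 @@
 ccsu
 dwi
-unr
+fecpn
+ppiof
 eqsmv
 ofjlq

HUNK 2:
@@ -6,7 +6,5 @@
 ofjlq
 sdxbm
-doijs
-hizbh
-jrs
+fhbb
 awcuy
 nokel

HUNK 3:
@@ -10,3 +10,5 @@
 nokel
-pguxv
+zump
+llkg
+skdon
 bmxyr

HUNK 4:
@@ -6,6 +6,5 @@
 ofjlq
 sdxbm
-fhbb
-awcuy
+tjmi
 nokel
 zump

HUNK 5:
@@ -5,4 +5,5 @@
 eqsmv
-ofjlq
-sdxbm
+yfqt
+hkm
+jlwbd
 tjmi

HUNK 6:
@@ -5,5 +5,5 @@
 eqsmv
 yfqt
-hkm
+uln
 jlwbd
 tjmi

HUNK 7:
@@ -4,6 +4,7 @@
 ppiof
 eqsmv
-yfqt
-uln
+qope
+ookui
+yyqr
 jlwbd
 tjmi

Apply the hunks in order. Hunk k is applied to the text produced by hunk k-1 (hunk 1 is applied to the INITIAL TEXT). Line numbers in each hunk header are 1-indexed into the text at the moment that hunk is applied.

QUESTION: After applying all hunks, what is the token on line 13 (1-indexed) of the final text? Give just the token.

Answer: llkg

Derivation:
Hunk 1: at line 1 remove [unr] add [fecpn,ppiof] -> 14 lines: ccsu dwi fecpn ppiof eqsmv ofjlq sdxbm doijs hizbh jrs awcuy nokel pguxv bmxyr
Hunk 2: at line 6 remove [doijs,hizbh,jrs] add [fhbb] -> 12 lines: ccsu dwi fecpn ppiof eqsmv ofjlq sdxbm fhbb awcuy nokel pguxv bmxyr
Hunk 3: at line 10 remove [pguxv] add [zump,llkg,skdon] -> 14 lines: ccsu dwi fecpn ppiof eqsmv ofjlq sdxbm fhbb awcuy nokel zump llkg skdon bmxyr
Hunk 4: at line 6 remove [fhbb,awcuy] add [tjmi] -> 13 lines: ccsu dwi fecpn ppiof eqsmv ofjlq sdxbm tjmi nokel zump llkg skdon bmxyr
Hunk 5: at line 5 remove [ofjlq,sdxbm] add [yfqt,hkm,jlwbd] -> 14 lines: ccsu dwi fecpn ppiof eqsmv yfqt hkm jlwbd tjmi nokel zump llkg skdon bmxyr
Hunk 6: at line 5 remove [hkm] add [uln] -> 14 lines: ccsu dwi fecpn ppiof eqsmv yfqt uln jlwbd tjmi nokel zump llkg skdon bmxyr
Hunk 7: at line 4 remove [yfqt,uln] add [qope,ookui,yyqr] -> 15 lines: ccsu dwi fecpn ppiof eqsmv qope ookui yyqr jlwbd tjmi nokel zump llkg skdon bmxyr
Final line 13: llkg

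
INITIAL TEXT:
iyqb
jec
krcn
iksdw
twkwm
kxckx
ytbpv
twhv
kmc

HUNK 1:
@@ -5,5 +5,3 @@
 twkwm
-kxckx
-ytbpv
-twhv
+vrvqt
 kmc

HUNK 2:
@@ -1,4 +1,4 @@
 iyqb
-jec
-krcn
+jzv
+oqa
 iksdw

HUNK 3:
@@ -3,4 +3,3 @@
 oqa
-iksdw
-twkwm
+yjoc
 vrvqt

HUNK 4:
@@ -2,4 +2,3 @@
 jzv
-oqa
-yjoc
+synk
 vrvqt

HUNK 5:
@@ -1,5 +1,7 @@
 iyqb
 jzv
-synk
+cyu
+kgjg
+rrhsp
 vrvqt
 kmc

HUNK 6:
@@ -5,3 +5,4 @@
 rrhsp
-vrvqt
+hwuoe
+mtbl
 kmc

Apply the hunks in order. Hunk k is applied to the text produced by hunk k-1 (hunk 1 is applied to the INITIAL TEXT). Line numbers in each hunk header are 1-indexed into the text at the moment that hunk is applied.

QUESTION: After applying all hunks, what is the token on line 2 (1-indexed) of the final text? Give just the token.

Hunk 1: at line 5 remove [kxckx,ytbpv,twhv] add [vrvqt] -> 7 lines: iyqb jec krcn iksdw twkwm vrvqt kmc
Hunk 2: at line 1 remove [jec,krcn] add [jzv,oqa] -> 7 lines: iyqb jzv oqa iksdw twkwm vrvqt kmc
Hunk 3: at line 3 remove [iksdw,twkwm] add [yjoc] -> 6 lines: iyqb jzv oqa yjoc vrvqt kmc
Hunk 4: at line 2 remove [oqa,yjoc] add [synk] -> 5 lines: iyqb jzv synk vrvqt kmc
Hunk 5: at line 1 remove [synk] add [cyu,kgjg,rrhsp] -> 7 lines: iyqb jzv cyu kgjg rrhsp vrvqt kmc
Hunk 6: at line 5 remove [vrvqt] add [hwuoe,mtbl] -> 8 lines: iyqb jzv cyu kgjg rrhsp hwuoe mtbl kmc
Final line 2: jzv

Answer: jzv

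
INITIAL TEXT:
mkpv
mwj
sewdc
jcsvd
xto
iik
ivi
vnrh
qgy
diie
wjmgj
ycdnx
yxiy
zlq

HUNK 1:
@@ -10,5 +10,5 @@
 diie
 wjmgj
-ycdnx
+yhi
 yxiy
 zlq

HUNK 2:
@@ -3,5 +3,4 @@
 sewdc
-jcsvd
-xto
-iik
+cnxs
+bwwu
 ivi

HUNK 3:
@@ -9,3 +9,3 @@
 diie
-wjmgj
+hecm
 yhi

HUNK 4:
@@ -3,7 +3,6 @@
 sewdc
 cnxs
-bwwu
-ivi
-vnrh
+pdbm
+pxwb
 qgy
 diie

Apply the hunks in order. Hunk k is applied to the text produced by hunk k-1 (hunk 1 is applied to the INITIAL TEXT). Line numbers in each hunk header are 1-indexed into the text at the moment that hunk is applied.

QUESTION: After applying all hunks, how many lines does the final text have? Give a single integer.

Answer: 12

Derivation:
Hunk 1: at line 10 remove [ycdnx] add [yhi] -> 14 lines: mkpv mwj sewdc jcsvd xto iik ivi vnrh qgy diie wjmgj yhi yxiy zlq
Hunk 2: at line 3 remove [jcsvd,xto,iik] add [cnxs,bwwu] -> 13 lines: mkpv mwj sewdc cnxs bwwu ivi vnrh qgy diie wjmgj yhi yxiy zlq
Hunk 3: at line 9 remove [wjmgj] add [hecm] -> 13 lines: mkpv mwj sewdc cnxs bwwu ivi vnrh qgy diie hecm yhi yxiy zlq
Hunk 4: at line 3 remove [bwwu,ivi,vnrh] add [pdbm,pxwb] -> 12 lines: mkpv mwj sewdc cnxs pdbm pxwb qgy diie hecm yhi yxiy zlq
Final line count: 12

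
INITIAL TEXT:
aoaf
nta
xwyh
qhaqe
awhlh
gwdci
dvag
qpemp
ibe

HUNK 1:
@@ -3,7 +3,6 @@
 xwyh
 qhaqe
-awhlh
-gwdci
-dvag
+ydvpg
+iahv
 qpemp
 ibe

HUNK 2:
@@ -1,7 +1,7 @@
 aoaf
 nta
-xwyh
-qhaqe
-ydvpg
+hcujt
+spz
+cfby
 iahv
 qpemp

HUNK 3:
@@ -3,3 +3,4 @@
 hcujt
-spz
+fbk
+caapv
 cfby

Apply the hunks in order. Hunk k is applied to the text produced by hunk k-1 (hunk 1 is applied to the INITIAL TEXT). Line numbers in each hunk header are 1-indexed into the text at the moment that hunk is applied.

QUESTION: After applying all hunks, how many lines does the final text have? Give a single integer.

Answer: 9

Derivation:
Hunk 1: at line 3 remove [awhlh,gwdci,dvag] add [ydvpg,iahv] -> 8 lines: aoaf nta xwyh qhaqe ydvpg iahv qpemp ibe
Hunk 2: at line 1 remove [xwyh,qhaqe,ydvpg] add [hcujt,spz,cfby] -> 8 lines: aoaf nta hcujt spz cfby iahv qpemp ibe
Hunk 3: at line 3 remove [spz] add [fbk,caapv] -> 9 lines: aoaf nta hcujt fbk caapv cfby iahv qpemp ibe
Final line count: 9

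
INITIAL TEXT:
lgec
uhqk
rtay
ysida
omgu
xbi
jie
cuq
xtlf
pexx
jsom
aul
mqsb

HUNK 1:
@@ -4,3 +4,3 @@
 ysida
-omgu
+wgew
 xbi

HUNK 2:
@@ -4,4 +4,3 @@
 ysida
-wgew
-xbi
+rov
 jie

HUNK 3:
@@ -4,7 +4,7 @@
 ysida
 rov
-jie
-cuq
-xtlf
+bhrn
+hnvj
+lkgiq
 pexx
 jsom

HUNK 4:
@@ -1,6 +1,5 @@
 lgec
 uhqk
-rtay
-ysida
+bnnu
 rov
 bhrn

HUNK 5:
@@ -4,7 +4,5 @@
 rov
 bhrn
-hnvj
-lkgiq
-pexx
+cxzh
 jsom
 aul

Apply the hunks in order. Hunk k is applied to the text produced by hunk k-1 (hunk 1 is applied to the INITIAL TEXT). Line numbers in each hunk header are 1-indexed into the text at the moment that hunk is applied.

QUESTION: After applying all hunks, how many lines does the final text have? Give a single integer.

Hunk 1: at line 4 remove [omgu] add [wgew] -> 13 lines: lgec uhqk rtay ysida wgew xbi jie cuq xtlf pexx jsom aul mqsb
Hunk 2: at line 4 remove [wgew,xbi] add [rov] -> 12 lines: lgec uhqk rtay ysida rov jie cuq xtlf pexx jsom aul mqsb
Hunk 3: at line 4 remove [jie,cuq,xtlf] add [bhrn,hnvj,lkgiq] -> 12 lines: lgec uhqk rtay ysida rov bhrn hnvj lkgiq pexx jsom aul mqsb
Hunk 4: at line 1 remove [rtay,ysida] add [bnnu] -> 11 lines: lgec uhqk bnnu rov bhrn hnvj lkgiq pexx jsom aul mqsb
Hunk 5: at line 4 remove [hnvj,lkgiq,pexx] add [cxzh] -> 9 lines: lgec uhqk bnnu rov bhrn cxzh jsom aul mqsb
Final line count: 9

Answer: 9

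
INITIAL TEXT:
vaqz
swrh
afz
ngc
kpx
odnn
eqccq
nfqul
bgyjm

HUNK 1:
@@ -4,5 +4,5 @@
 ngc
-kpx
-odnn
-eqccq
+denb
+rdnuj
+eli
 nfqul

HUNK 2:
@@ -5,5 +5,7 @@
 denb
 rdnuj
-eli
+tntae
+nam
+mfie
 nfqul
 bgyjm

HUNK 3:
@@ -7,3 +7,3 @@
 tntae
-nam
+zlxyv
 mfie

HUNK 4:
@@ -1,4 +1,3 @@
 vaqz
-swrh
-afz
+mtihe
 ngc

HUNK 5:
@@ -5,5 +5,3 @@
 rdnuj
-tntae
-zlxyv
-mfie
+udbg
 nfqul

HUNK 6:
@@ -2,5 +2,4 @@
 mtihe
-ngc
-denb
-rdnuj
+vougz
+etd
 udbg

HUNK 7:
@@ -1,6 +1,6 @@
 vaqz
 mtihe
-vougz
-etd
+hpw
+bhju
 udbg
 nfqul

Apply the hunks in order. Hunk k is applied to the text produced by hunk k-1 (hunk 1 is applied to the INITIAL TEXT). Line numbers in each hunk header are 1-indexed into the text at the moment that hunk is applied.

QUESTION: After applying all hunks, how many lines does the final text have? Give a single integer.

Hunk 1: at line 4 remove [kpx,odnn,eqccq] add [denb,rdnuj,eli] -> 9 lines: vaqz swrh afz ngc denb rdnuj eli nfqul bgyjm
Hunk 2: at line 5 remove [eli] add [tntae,nam,mfie] -> 11 lines: vaqz swrh afz ngc denb rdnuj tntae nam mfie nfqul bgyjm
Hunk 3: at line 7 remove [nam] add [zlxyv] -> 11 lines: vaqz swrh afz ngc denb rdnuj tntae zlxyv mfie nfqul bgyjm
Hunk 4: at line 1 remove [swrh,afz] add [mtihe] -> 10 lines: vaqz mtihe ngc denb rdnuj tntae zlxyv mfie nfqul bgyjm
Hunk 5: at line 5 remove [tntae,zlxyv,mfie] add [udbg] -> 8 lines: vaqz mtihe ngc denb rdnuj udbg nfqul bgyjm
Hunk 6: at line 2 remove [ngc,denb,rdnuj] add [vougz,etd] -> 7 lines: vaqz mtihe vougz etd udbg nfqul bgyjm
Hunk 7: at line 1 remove [vougz,etd] add [hpw,bhju] -> 7 lines: vaqz mtihe hpw bhju udbg nfqul bgyjm
Final line count: 7

Answer: 7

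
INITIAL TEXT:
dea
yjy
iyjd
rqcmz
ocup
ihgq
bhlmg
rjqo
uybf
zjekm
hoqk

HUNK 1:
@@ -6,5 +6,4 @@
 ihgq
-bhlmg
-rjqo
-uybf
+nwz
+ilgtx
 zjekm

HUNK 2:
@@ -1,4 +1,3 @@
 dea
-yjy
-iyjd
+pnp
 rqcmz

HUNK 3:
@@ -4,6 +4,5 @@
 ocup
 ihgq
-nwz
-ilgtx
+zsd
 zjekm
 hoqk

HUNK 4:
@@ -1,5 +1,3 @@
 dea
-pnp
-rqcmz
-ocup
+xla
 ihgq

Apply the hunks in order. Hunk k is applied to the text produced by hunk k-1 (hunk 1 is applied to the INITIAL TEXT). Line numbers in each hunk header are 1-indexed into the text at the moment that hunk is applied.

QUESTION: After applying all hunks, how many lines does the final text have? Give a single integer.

Hunk 1: at line 6 remove [bhlmg,rjqo,uybf] add [nwz,ilgtx] -> 10 lines: dea yjy iyjd rqcmz ocup ihgq nwz ilgtx zjekm hoqk
Hunk 2: at line 1 remove [yjy,iyjd] add [pnp] -> 9 lines: dea pnp rqcmz ocup ihgq nwz ilgtx zjekm hoqk
Hunk 3: at line 4 remove [nwz,ilgtx] add [zsd] -> 8 lines: dea pnp rqcmz ocup ihgq zsd zjekm hoqk
Hunk 4: at line 1 remove [pnp,rqcmz,ocup] add [xla] -> 6 lines: dea xla ihgq zsd zjekm hoqk
Final line count: 6

Answer: 6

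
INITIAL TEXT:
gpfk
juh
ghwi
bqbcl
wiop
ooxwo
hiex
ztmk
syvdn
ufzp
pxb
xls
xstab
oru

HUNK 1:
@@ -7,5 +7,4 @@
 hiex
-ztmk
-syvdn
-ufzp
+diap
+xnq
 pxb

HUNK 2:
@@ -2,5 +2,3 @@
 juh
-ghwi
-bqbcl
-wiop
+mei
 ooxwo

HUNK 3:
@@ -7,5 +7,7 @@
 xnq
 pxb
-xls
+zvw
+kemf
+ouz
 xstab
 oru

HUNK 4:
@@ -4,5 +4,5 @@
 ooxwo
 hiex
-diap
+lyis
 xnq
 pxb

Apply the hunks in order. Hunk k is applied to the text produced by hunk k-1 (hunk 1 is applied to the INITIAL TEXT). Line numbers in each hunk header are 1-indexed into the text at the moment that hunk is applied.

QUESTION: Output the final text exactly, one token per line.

Hunk 1: at line 7 remove [ztmk,syvdn,ufzp] add [diap,xnq] -> 13 lines: gpfk juh ghwi bqbcl wiop ooxwo hiex diap xnq pxb xls xstab oru
Hunk 2: at line 2 remove [ghwi,bqbcl,wiop] add [mei] -> 11 lines: gpfk juh mei ooxwo hiex diap xnq pxb xls xstab oru
Hunk 3: at line 7 remove [xls] add [zvw,kemf,ouz] -> 13 lines: gpfk juh mei ooxwo hiex diap xnq pxb zvw kemf ouz xstab oru
Hunk 4: at line 4 remove [diap] add [lyis] -> 13 lines: gpfk juh mei ooxwo hiex lyis xnq pxb zvw kemf ouz xstab oru

Answer: gpfk
juh
mei
ooxwo
hiex
lyis
xnq
pxb
zvw
kemf
ouz
xstab
oru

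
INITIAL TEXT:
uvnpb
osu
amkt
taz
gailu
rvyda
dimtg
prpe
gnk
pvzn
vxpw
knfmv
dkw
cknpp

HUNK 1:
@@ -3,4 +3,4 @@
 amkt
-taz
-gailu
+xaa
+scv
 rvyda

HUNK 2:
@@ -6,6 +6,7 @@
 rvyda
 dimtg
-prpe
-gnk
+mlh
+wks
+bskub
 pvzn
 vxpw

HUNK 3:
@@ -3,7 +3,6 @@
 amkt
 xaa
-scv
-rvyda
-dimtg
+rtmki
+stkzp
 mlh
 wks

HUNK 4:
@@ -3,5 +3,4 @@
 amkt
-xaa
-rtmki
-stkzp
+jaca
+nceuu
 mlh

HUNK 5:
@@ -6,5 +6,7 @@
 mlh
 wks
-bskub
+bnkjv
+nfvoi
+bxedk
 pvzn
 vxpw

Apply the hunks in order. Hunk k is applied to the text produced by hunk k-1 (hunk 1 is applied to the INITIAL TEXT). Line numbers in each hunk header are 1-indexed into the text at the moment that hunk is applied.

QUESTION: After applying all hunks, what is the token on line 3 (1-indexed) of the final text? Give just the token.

Hunk 1: at line 3 remove [taz,gailu] add [xaa,scv] -> 14 lines: uvnpb osu amkt xaa scv rvyda dimtg prpe gnk pvzn vxpw knfmv dkw cknpp
Hunk 2: at line 6 remove [prpe,gnk] add [mlh,wks,bskub] -> 15 lines: uvnpb osu amkt xaa scv rvyda dimtg mlh wks bskub pvzn vxpw knfmv dkw cknpp
Hunk 3: at line 3 remove [scv,rvyda,dimtg] add [rtmki,stkzp] -> 14 lines: uvnpb osu amkt xaa rtmki stkzp mlh wks bskub pvzn vxpw knfmv dkw cknpp
Hunk 4: at line 3 remove [xaa,rtmki,stkzp] add [jaca,nceuu] -> 13 lines: uvnpb osu amkt jaca nceuu mlh wks bskub pvzn vxpw knfmv dkw cknpp
Hunk 5: at line 6 remove [bskub] add [bnkjv,nfvoi,bxedk] -> 15 lines: uvnpb osu amkt jaca nceuu mlh wks bnkjv nfvoi bxedk pvzn vxpw knfmv dkw cknpp
Final line 3: amkt

Answer: amkt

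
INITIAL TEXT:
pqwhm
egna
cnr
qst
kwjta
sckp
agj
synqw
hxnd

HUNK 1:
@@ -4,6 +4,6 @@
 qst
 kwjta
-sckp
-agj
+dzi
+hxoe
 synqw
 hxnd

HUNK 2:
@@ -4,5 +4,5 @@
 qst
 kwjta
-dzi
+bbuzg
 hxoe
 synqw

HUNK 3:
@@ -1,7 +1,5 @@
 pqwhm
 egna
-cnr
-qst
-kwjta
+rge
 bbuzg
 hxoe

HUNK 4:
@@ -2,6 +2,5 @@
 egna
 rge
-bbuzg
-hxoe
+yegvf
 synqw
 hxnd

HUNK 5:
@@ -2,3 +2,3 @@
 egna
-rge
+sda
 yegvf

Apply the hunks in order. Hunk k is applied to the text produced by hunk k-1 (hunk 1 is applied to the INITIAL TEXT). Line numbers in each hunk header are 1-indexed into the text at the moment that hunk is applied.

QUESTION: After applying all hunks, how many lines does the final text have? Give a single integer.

Hunk 1: at line 4 remove [sckp,agj] add [dzi,hxoe] -> 9 lines: pqwhm egna cnr qst kwjta dzi hxoe synqw hxnd
Hunk 2: at line 4 remove [dzi] add [bbuzg] -> 9 lines: pqwhm egna cnr qst kwjta bbuzg hxoe synqw hxnd
Hunk 3: at line 1 remove [cnr,qst,kwjta] add [rge] -> 7 lines: pqwhm egna rge bbuzg hxoe synqw hxnd
Hunk 4: at line 2 remove [bbuzg,hxoe] add [yegvf] -> 6 lines: pqwhm egna rge yegvf synqw hxnd
Hunk 5: at line 2 remove [rge] add [sda] -> 6 lines: pqwhm egna sda yegvf synqw hxnd
Final line count: 6

Answer: 6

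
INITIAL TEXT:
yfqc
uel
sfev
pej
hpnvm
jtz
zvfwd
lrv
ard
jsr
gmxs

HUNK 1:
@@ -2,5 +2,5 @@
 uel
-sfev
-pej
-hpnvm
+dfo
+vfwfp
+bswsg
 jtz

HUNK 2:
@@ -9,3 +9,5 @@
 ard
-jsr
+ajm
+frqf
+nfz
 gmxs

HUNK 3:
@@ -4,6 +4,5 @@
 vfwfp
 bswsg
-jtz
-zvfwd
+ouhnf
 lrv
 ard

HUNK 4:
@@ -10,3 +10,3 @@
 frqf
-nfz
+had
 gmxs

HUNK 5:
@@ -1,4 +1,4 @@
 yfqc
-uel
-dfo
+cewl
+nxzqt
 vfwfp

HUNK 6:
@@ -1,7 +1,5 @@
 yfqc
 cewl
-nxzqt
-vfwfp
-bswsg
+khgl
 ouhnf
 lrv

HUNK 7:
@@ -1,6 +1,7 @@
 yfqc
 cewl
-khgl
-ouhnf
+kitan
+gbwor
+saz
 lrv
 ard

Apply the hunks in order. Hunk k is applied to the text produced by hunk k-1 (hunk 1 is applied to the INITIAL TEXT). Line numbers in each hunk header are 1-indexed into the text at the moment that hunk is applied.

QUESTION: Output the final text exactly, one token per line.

Answer: yfqc
cewl
kitan
gbwor
saz
lrv
ard
ajm
frqf
had
gmxs

Derivation:
Hunk 1: at line 2 remove [sfev,pej,hpnvm] add [dfo,vfwfp,bswsg] -> 11 lines: yfqc uel dfo vfwfp bswsg jtz zvfwd lrv ard jsr gmxs
Hunk 2: at line 9 remove [jsr] add [ajm,frqf,nfz] -> 13 lines: yfqc uel dfo vfwfp bswsg jtz zvfwd lrv ard ajm frqf nfz gmxs
Hunk 3: at line 4 remove [jtz,zvfwd] add [ouhnf] -> 12 lines: yfqc uel dfo vfwfp bswsg ouhnf lrv ard ajm frqf nfz gmxs
Hunk 4: at line 10 remove [nfz] add [had] -> 12 lines: yfqc uel dfo vfwfp bswsg ouhnf lrv ard ajm frqf had gmxs
Hunk 5: at line 1 remove [uel,dfo] add [cewl,nxzqt] -> 12 lines: yfqc cewl nxzqt vfwfp bswsg ouhnf lrv ard ajm frqf had gmxs
Hunk 6: at line 1 remove [nxzqt,vfwfp,bswsg] add [khgl] -> 10 lines: yfqc cewl khgl ouhnf lrv ard ajm frqf had gmxs
Hunk 7: at line 1 remove [khgl,ouhnf] add [kitan,gbwor,saz] -> 11 lines: yfqc cewl kitan gbwor saz lrv ard ajm frqf had gmxs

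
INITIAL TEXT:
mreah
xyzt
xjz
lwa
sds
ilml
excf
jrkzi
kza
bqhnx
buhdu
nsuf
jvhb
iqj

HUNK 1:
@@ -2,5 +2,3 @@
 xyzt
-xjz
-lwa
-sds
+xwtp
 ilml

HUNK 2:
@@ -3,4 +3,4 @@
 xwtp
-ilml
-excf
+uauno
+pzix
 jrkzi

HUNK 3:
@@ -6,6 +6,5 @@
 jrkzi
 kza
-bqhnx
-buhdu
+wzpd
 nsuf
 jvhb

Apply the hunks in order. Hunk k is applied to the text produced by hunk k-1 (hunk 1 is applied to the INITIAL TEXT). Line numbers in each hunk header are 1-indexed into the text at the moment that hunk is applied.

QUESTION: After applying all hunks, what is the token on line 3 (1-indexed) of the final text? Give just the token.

Answer: xwtp

Derivation:
Hunk 1: at line 2 remove [xjz,lwa,sds] add [xwtp] -> 12 lines: mreah xyzt xwtp ilml excf jrkzi kza bqhnx buhdu nsuf jvhb iqj
Hunk 2: at line 3 remove [ilml,excf] add [uauno,pzix] -> 12 lines: mreah xyzt xwtp uauno pzix jrkzi kza bqhnx buhdu nsuf jvhb iqj
Hunk 3: at line 6 remove [bqhnx,buhdu] add [wzpd] -> 11 lines: mreah xyzt xwtp uauno pzix jrkzi kza wzpd nsuf jvhb iqj
Final line 3: xwtp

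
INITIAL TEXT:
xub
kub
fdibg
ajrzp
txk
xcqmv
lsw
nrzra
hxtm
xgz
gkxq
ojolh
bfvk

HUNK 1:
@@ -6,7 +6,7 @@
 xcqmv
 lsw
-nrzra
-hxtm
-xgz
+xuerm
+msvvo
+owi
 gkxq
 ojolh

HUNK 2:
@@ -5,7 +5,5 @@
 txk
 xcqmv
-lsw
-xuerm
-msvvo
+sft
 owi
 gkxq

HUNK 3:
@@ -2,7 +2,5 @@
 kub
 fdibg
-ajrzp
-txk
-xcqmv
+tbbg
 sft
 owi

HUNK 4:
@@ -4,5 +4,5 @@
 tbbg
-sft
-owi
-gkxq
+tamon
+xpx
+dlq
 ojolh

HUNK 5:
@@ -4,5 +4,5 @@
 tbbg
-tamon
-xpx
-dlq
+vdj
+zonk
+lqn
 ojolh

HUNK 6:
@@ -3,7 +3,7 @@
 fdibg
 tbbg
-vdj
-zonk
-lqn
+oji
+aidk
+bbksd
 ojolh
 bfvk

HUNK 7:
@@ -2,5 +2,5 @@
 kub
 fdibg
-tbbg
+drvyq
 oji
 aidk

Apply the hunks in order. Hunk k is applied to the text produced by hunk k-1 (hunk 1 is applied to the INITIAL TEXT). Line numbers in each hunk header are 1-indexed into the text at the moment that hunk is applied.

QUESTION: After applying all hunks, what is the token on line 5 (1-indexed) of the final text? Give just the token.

Hunk 1: at line 6 remove [nrzra,hxtm,xgz] add [xuerm,msvvo,owi] -> 13 lines: xub kub fdibg ajrzp txk xcqmv lsw xuerm msvvo owi gkxq ojolh bfvk
Hunk 2: at line 5 remove [lsw,xuerm,msvvo] add [sft] -> 11 lines: xub kub fdibg ajrzp txk xcqmv sft owi gkxq ojolh bfvk
Hunk 3: at line 2 remove [ajrzp,txk,xcqmv] add [tbbg] -> 9 lines: xub kub fdibg tbbg sft owi gkxq ojolh bfvk
Hunk 4: at line 4 remove [sft,owi,gkxq] add [tamon,xpx,dlq] -> 9 lines: xub kub fdibg tbbg tamon xpx dlq ojolh bfvk
Hunk 5: at line 4 remove [tamon,xpx,dlq] add [vdj,zonk,lqn] -> 9 lines: xub kub fdibg tbbg vdj zonk lqn ojolh bfvk
Hunk 6: at line 3 remove [vdj,zonk,lqn] add [oji,aidk,bbksd] -> 9 lines: xub kub fdibg tbbg oji aidk bbksd ojolh bfvk
Hunk 7: at line 2 remove [tbbg] add [drvyq] -> 9 lines: xub kub fdibg drvyq oji aidk bbksd ojolh bfvk
Final line 5: oji

Answer: oji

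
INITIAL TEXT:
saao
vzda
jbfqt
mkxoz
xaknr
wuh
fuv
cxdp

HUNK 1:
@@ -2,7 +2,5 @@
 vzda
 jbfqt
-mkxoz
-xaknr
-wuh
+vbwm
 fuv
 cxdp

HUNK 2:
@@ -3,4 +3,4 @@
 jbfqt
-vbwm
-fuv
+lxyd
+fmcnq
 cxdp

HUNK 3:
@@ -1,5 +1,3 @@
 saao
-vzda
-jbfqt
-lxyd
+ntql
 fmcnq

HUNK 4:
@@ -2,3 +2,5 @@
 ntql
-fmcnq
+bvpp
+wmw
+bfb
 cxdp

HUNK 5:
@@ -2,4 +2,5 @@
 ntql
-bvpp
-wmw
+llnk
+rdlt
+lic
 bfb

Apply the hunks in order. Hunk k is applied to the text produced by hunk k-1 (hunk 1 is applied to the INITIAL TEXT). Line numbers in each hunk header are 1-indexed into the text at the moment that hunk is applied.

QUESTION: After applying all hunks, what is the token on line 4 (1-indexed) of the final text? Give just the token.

Answer: rdlt

Derivation:
Hunk 1: at line 2 remove [mkxoz,xaknr,wuh] add [vbwm] -> 6 lines: saao vzda jbfqt vbwm fuv cxdp
Hunk 2: at line 3 remove [vbwm,fuv] add [lxyd,fmcnq] -> 6 lines: saao vzda jbfqt lxyd fmcnq cxdp
Hunk 3: at line 1 remove [vzda,jbfqt,lxyd] add [ntql] -> 4 lines: saao ntql fmcnq cxdp
Hunk 4: at line 2 remove [fmcnq] add [bvpp,wmw,bfb] -> 6 lines: saao ntql bvpp wmw bfb cxdp
Hunk 5: at line 2 remove [bvpp,wmw] add [llnk,rdlt,lic] -> 7 lines: saao ntql llnk rdlt lic bfb cxdp
Final line 4: rdlt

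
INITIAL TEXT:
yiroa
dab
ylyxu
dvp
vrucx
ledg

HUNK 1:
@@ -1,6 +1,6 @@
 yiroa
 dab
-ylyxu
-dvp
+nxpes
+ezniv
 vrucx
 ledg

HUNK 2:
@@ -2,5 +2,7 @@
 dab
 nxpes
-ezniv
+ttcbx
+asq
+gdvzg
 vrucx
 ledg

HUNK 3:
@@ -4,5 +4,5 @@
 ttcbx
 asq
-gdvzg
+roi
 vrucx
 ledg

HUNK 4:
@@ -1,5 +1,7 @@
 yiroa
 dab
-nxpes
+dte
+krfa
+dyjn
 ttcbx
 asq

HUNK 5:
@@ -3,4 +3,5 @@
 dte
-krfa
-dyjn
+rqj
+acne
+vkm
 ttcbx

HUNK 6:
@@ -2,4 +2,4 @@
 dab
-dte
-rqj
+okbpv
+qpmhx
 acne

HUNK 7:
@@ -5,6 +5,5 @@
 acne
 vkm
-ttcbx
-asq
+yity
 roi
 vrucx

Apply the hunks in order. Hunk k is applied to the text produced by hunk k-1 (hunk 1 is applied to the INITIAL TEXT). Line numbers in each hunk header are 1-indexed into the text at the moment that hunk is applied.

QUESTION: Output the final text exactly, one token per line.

Hunk 1: at line 1 remove [ylyxu,dvp] add [nxpes,ezniv] -> 6 lines: yiroa dab nxpes ezniv vrucx ledg
Hunk 2: at line 2 remove [ezniv] add [ttcbx,asq,gdvzg] -> 8 lines: yiroa dab nxpes ttcbx asq gdvzg vrucx ledg
Hunk 3: at line 4 remove [gdvzg] add [roi] -> 8 lines: yiroa dab nxpes ttcbx asq roi vrucx ledg
Hunk 4: at line 1 remove [nxpes] add [dte,krfa,dyjn] -> 10 lines: yiroa dab dte krfa dyjn ttcbx asq roi vrucx ledg
Hunk 5: at line 3 remove [krfa,dyjn] add [rqj,acne,vkm] -> 11 lines: yiroa dab dte rqj acne vkm ttcbx asq roi vrucx ledg
Hunk 6: at line 2 remove [dte,rqj] add [okbpv,qpmhx] -> 11 lines: yiroa dab okbpv qpmhx acne vkm ttcbx asq roi vrucx ledg
Hunk 7: at line 5 remove [ttcbx,asq] add [yity] -> 10 lines: yiroa dab okbpv qpmhx acne vkm yity roi vrucx ledg

Answer: yiroa
dab
okbpv
qpmhx
acne
vkm
yity
roi
vrucx
ledg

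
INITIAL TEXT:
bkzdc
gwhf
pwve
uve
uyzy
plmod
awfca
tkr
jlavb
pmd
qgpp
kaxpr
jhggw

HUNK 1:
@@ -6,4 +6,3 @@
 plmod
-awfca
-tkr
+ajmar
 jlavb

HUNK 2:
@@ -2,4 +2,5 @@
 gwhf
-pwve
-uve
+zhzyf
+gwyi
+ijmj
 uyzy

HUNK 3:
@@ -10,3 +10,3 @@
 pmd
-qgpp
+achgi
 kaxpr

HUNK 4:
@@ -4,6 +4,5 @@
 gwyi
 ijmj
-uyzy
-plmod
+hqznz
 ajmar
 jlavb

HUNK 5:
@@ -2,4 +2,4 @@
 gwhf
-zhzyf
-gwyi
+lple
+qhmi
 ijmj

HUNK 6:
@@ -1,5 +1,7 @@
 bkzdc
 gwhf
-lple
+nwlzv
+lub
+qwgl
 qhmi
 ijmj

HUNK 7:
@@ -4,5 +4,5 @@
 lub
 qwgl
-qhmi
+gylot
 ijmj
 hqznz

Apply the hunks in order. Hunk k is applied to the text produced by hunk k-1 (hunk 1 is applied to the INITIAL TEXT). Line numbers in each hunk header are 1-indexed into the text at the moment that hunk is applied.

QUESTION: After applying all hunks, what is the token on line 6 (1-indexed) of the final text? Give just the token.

Hunk 1: at line 6 remove [awfca,tkr] add [ajmar] -> 12 lines: bkzdc gwhf pwve uve uyzy plmod ajmar jlavb pmd qgpp kaxpr jhggw
Hunk 2: at line 2 remove [pwve,uve] add [zhzyf,gwyi,ijmj] -> 13 lines: bkzdc gwhf zhzyf gwyi ijmj uyzy plmod ajmar jlavb pmd qgpp kaxpr jhggw
Hunk 3: at line 10 remove [qgpp] add [achgi] -> 13 lines: bkzdc gwhf zhzyf gwyi ijmj uyzy plmod ajmar jlavb pmd achgi kaxpr jhggw
Hunk 4: at line 4 remove [uyzy,plmod] add [hqznz] -> 12 lines: bkzdc gwhf zhzyf gwyi ijmj hqznz ajmar jlavb pmd achgi kaxpr jhggw
Hunk 5: at line 2 remove [zhzyf,gwyi] add [lple,qhmi] -> 12 lines: bkzdc gwhf lple qhmi ijmj hqznz ajmar jlavb pmd achgi kaxpr jhggw
Hunk 6: at line 1 remove [lple] add [nwlzv,lub,qwgl] -> 14 lines: bkzdc gwhf nwlzv lub qwgl qhmi ijmj hqznz ajmar jlavb pmd achgi kaxpr jhggw
Hunk 7: at line 4 remove [qhmi] add [gylot] -> 14 lines: bkzdc gwhf nwlzv lub qwgl gylot ijmj hqznz ajmar jlavb pmd achgi kaxpr jhggw
Final line 6: gylot

Answer: gylot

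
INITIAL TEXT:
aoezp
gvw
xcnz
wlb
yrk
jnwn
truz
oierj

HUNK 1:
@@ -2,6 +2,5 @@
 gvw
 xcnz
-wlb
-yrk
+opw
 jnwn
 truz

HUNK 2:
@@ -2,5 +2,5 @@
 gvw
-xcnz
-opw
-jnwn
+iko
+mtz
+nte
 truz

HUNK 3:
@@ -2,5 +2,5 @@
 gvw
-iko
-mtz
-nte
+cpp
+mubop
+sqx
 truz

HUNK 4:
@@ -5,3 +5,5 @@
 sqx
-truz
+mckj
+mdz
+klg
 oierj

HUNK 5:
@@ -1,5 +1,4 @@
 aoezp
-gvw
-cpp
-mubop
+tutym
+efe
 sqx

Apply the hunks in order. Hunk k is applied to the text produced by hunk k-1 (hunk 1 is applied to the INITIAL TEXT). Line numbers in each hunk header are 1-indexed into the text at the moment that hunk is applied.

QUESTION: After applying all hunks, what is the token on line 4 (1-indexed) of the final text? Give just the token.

Answer: sqx

Derivation:
Hunk 1: at line 2 remove [wlb,yrk] add [opw] -> 7 lines: aoezp gvw xcnz opw jnwn truz oierj
Hunk 2: at line 2 remove [xcnz,opw,jnwn] add [iko,mtz,nte] -> 7 lines: aoezp gvw iko mtz nte truz oierj
Hunk 3: at line 2 remove [iko,mtz,nte] add [cpp,mubop,sqx] -> 7 lines: aoezp gvw cpp mubop sqx truz oierj
Hunk 4: at line 5 remove [truz] add [mckj,mdz,klg] -> 9 lines: aoezp gvw cpp mubop sqx mckj mdz klg oierj
Hunk 5: at line 1 remove [gvw,cpp,mubop] add [tutym,efe] -> 8 lines: aoezp tutym efe sqx mckj mdz klg oierj
Final line 4: sqx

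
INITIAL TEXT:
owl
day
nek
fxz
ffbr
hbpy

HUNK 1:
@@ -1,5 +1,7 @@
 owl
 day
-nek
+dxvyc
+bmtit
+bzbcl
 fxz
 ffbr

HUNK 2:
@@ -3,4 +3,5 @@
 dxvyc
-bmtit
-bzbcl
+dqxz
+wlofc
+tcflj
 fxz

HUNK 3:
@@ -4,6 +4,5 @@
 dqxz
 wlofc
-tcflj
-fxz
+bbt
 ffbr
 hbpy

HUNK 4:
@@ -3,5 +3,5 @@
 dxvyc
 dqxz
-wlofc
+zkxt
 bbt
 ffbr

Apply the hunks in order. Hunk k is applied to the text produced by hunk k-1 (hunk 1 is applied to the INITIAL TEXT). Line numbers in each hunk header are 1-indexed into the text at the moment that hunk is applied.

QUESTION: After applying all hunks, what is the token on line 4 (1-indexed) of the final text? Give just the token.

Answer: dqxz

Derivation:
Hunk 1: at line 1 remove [nek] add [dxvyc,bmtit,bzbcl] -> 8 lines: owl day dxvyc bmtit bzbcl fxz ffbr hbpy
Hunk 2: at line 3 remove [bmtit,bzbcl] add [dqxz,wlofc,tcflj] -> 9 lines: owl day dxvyc dqxz wlofc tcflj fxz ffbr hbpy
Hunk 3: at line 4 remove [tcflj,fxz] add [bbt] -> 8 lines: owl day dxvyc dqxz wlofc bbt ffbr hbpy
Hunk 4: at line 3 remove [wlofc] add [zkxt] -> 8 lines: owl day dxvyc dqxz zkxt bbt ffbr hbpy
Final line 4: dqxz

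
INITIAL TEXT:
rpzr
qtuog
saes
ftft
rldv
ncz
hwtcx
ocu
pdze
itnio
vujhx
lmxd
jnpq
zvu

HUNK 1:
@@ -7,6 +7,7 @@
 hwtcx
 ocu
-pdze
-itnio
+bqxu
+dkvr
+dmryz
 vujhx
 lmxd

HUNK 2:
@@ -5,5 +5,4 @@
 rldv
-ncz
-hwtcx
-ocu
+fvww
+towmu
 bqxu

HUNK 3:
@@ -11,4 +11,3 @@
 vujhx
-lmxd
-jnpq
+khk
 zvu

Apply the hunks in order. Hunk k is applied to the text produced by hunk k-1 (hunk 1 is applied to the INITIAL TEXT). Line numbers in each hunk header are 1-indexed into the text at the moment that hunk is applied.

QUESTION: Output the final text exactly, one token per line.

Hunk 1: at line 7 remove [pdze,itnio] add [bqxu,dkvr,dmryz] -> 15 lines: rpzr qtuog saes ftft rldv ncz hwtcx ocu bqxu dkvr dmryz vujhx lmxd jnpq zvu
Hunk 2: at line 5 remove [ncz,hwtcx,ocu] add [fvww,towmu] -> 14 lines: rpzr qtuog saes ftft rldv fvww towmu bqxu dkvr dmryz vujhx lmxd jnpq zvu
Hunk 3: at line 11 remove [lmxd,jnpq] add [khk] -> 13 lines: rpzr qtuog saes ftft rldv fvww towmu bqxu dkvr dmryz vujhx khk zvu

Answer: rpzr
qtuog
saes
ftft
rldv
fvww
towmu
bqxu
dkvr
dmryz
vujhx
khk
zvu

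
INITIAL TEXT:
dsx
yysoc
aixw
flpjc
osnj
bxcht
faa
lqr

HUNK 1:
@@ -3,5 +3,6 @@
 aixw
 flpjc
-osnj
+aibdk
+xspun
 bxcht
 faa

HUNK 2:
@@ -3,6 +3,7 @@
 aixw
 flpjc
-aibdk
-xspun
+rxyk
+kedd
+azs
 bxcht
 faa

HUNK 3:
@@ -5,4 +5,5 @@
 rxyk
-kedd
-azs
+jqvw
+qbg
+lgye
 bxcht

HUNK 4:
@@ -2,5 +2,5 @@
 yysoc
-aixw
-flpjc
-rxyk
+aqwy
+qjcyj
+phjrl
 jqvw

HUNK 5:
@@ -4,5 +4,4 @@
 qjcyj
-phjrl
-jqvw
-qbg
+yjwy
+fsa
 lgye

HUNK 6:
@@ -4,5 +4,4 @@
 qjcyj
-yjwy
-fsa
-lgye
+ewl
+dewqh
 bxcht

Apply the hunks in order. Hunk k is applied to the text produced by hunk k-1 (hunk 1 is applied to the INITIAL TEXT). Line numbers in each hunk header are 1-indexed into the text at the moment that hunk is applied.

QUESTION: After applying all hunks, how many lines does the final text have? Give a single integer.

Hunk 1: at line 3 remove [osnj] add [aibdk,xspun] -> 9 lines: dsx yysoc aixw flpjc aibdk xspun bxcht faa lqr
Hunk 2: at line 3 remove [aibdk,xspun] add [rxyk,kedd,azs] -> 10 lines: dsx yysoc aixw flpjc rxyk kedd azs bxcht faa lqr
Hunk 3: at line 5 remove [kedd,azs] add [jqvw,qbg,lgye] -> 11 lines: dsx yysoc aixw flpjc rxyk jqvw qbg lgye bxcht faa lqr
Hunk 4: at line 2 remove [aixw,flpjc,rxyk] add [aqwy,qjcyj,phjrl] -> 11 lines: dsx yysoc aqwy qjcyj phjrl jqvw qbg lgye bxcht faa lqr
Hunk 5: at line 4 remove [phjrl,jqvw,qbg] add [yjwy,fsa] -> 10 lines: dsx yysoc aqwy qjcyj yjwy fsa lgye bxcht faa lqr
Hunk 6: at line 4 remove [yjwy,fsa,lgye] add [ewl,dewqh] -> 9 lines: dsx yysoc aqwy qjcyj ewl dewqh bxcht faa lqr
Final line count: 9

Answer: 9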